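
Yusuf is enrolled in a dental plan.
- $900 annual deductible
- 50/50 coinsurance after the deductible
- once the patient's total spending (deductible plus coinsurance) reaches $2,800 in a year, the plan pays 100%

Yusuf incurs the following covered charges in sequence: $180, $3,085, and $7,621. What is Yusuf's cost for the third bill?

Claim 1 — $180: fully absorbed by the deductible. Cost to patient: $180. OOP to date $180.
Claim 2 — $3,085: $720 finishes the deductible; $2,365 goes to coinsurance; coinsurance $2,365 × 50% = $1,182.50. Patient owes $1,902.50 (running OOP $2,082.50).
Claim 3 — $7,621: 50% coinsurance on $7,621 = $3,810.50. That would push OOP to $5,893, over the $2,800 cap, so patient pays $2,800 − $2,082.50 = $717.50.

$717.50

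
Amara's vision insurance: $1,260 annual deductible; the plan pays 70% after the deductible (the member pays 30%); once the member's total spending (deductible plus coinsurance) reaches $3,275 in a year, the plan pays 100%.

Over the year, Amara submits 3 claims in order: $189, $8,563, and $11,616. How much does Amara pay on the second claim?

#1 ($189): fully absorbed by the deductible. Member pays $189; OOP now $189.
#2 ($8,563): $1,071 finishes the deductible; $7,492 goes to coinsurance; coinsurance $7,492 × 30% = $2,247.60. Deductible plus coinsurance: $1,071 + $2,247.60 = $3,318.60. That would push OOP to $3,507.60, over the $3,275 cap, so member pays $3,275 − $189 = $3,086.

$3,086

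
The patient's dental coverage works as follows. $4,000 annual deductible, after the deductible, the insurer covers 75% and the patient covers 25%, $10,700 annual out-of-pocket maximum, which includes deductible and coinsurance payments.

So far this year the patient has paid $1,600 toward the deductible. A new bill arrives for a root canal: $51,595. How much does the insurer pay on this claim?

Deductible still to meet: $4,000 − $1,600 = $2,400.
After the $2,400 deductible portion, $51,595 − $2,400 = $49,195 is subject to coinsurance.
Coinsurance: $49,195 × 25% = $12,298.75.
Patient responsibility before any cap: $2,400 + $12,298.75 = $14,698.75.
Year-to-date out-of-pocket would reach $1,600 + $14,698.75 = $16,298.75, above the $10,700 maximum, so the patient pays only $10,700 − $1,600 = $9,100.
The insurer covers the remainder: $51,595 − $9,100 = $42,495.

$42,495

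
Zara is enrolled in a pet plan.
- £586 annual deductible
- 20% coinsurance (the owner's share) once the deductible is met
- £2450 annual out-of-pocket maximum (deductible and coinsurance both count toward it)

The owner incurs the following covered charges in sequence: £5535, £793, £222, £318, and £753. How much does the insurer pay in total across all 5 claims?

Claim 1 — £5535: £586 finishes the deductible; £4949 goes to coinsurance; coinsurance £4949 × 20% = £989.80. Cost to owner: £1575.80. OOP to date £1575.80. Plan pays £5535 − £1575.80 = £3959.20.
Claim 2 — £793: 20% coinsurance on £793 = £158.60. Cost to owner: £158.60. OOP to date £1734.40. Plan pays £793 − £158.60 = £634.40.
Claim 3 — £222: deductible already satisfied, so owner's share is 20% × £222 = £44.40. Owner owes £44.40 (running OOP £1778.80). Insurer: £222 − £44.40 = £177.60.
Claim 4 — £318: deductible already satisfied, so owner's share is 20% × £318 = £63.60. Cost to owner: £63.60. OOP to date £1842.40. Plan pays £318 − £63.60 = £254.40.
Claim 5 — £753: 20% coinsurance on £753 = £150.60. Owner owes £150.60 (running OOP £1993). Plan pays £753 − £150.60 = £602.40.
Insurer total: £3959.20 + £634.40 + £177.60 + £254.40 + £602.40 = £5628.

£5628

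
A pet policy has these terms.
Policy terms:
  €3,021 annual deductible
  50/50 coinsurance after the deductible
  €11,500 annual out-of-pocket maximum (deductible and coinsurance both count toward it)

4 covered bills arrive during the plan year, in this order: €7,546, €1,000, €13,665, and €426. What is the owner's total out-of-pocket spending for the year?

€11,500

Claim 1 — €7,546: deductible takes €3,021, €4,525 remains; 50% of €4,525 = €2,262.50. Owner owes €5,283.50 (running OOP €5,283.50).
Claim 2 — €1,000: deductible met; 50% of €1,000 = €500. Cost to owner: €500. OOP to date €5,783.50.
Claim 3 — €13,665: 50% coinsurance on €13,665 = €6,832.50. That would push OOP to €12,616, over the €11,500 cap, so owner pays €11,500 − €5,783.50 = €5,716.50.
Claim 4 — €426: 50% coinsurance on €426 = €213. That would push OOP to €11,713, over the €11,500 cap, so owner pays €11,500 − €11,500 = €0.
Total paid by the owner: €5,283.50 + €500 + €5,716.50 + €0 = €11,500.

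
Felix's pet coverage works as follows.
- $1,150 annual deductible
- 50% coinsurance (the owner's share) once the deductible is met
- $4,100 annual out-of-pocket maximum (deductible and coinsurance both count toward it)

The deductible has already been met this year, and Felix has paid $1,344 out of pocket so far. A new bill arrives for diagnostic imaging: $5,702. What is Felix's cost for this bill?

$2,756

The deductible is already satisfied, so the full bill goes to coinsurance.
Coinsurance: $5,702 × 50% = $2,851.
Adding $2,851 to the $1,344 already spent would give $4,195, which exceeds the $4,100 cap; the owner pays just $4,100 − $1,344 = $2,756.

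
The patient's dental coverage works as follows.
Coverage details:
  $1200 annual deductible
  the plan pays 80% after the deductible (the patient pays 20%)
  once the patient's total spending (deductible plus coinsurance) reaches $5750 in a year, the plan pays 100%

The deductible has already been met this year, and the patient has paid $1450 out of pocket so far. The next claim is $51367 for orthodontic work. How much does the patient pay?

With the deductible met, the entire $51367 is subject to coinsurance.
Patient's 20% share of $51367 is $10273.40.
Year-to-date out-of-pocket would reach $1450 + $10273.40 = $11723.40, above the $5750 maximum, so the patient pays only $5750 − $1450 = $4300.

$4300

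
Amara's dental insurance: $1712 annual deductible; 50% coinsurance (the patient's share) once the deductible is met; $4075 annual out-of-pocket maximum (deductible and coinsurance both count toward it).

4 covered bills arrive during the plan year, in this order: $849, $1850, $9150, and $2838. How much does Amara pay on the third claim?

Claim 1 — $849: all of it applies to the deductible. Patient owes $849 (running OOP $849).
Claim 2 — $1850: $863 to deductible, leaving $987; 50% of $987 = $493.50. Patient pays $1356.50; OOP now $2205.50.
Claim 3 — $9150: deductible met; 50% of $9150 = $4575. That would push OOP to $6780.50, over the $4075 cap, so patient pays $4075 − $2205.50 = $1869.50.

$1869.50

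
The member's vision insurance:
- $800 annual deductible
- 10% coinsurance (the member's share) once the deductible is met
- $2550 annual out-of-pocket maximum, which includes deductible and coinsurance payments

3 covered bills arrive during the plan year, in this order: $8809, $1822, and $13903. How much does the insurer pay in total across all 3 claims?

Claim 1 — $8809: deductible takes $800, $8009 remains; 10% of $8009 = $800.90. Member owes $1600.90 (running OOP $1600.90). Insurer: $8809 − $1600.90 = $7208.10.
Claim 2 — $1822: 10% coinsurance on $1822 = $182.20. Cost to member: $182.20. OOP to date $1783.10. Plan pays $1822 − $182.20 = $1639.80.
Claim 3 — $13903: 10% coinsurance on $13903 = $1390.30. OOP would hit $3173.40 > $2550, so the cap limits the member to $2550 − $1783.10 = $766.90. Plan pays $13903 − $766.90 = $13136.10.
Insurer total: $7208.10 + $1639.80 + $13136.10 = $21984.

$21984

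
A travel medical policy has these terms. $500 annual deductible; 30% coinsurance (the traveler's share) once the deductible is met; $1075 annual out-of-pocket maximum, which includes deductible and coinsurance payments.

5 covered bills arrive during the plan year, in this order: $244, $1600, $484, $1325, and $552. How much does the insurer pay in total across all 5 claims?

$3130

Bill 1, $244: entire amount goes to the deductible. Traveler pays $244; OOP now $244. Insurer: $244 − $244 = $0.
Bill 2, $1600: $256 to deductible, leaving $1344; coinsurance $1344 × 30% = $403.20. Traveler owes $659.20 (running OOP $903.20). Insurer: $1600 − $659.20 = $940.80.
Bill 3, $484: deductible met; 30% of $484 = $145.20. Traveler pays $145.20; OOP now $1048.40. Insurer: $484 − $145.20 = $338.80.
Bill 4, $1325: deductible already satisfied, so traveler's share is 30% × $1325 = $397.50. OOP would hit $1445.90 > $1075, so the cap limits the traveler to $1075 − $1048.40 = $26.60. Insurer: $1325 − $26.60 = $1298.40.
Bill 5, $552: 30% coinsurance on $552 = $165.60. That would push OOP to $1240.60, over the $1075 cap, so traveler pays $1075 − $1075 = $0. Insurer: $552 − $0 = $552.
Insurer total: $0 + $940.80 + $338.80 + $1298.40 + $552 = $3130.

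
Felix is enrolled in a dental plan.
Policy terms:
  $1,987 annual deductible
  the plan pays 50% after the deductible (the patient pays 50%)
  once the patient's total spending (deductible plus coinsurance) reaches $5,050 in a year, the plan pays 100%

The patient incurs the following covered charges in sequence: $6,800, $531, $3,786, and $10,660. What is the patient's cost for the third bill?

$391

Claim 1 — $6,800: $1,987 finishes the deductible; $4,813 goes to coinsurance; coinsurance $4,813 × 50% = $2,406.50. Patient owes $4,393.50 (running OOP $4,393.50).
Claim 2 — $531: 50% coinsurance on $531 = $265.50. Patient pays $265.50; OOP now $4,659.
Claim 3 — $3,786: 50% coinsurance on $3,786 = $1,893. That would push OOP to $6,552, over the $5,050 cap, so patient pays $5,050 − $4,659 = $391.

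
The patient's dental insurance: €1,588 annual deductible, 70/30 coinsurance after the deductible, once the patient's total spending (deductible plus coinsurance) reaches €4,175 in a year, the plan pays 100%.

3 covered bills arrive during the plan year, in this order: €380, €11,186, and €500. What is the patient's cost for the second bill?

€3,795

#1 (€380): fully absorbed by the deductible. Patient owes €380 (running OOP €380).
#2 (€11,186): €1,208 finishes the deductible; €9,978 goes to coinsurance; coinsurance €9,978 × 30% = €2,993.40. Deductible plus coinsurance: €1,208 + €2,993.40 = €4,201.40. That would push OOP to €4,581.40, over the €4,175 cap, so patient pays €4,175 − €380 = €3,795.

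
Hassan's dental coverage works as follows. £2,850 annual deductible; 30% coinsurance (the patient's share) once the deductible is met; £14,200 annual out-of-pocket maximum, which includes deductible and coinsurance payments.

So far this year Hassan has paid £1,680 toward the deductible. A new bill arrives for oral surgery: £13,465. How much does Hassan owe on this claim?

£4,858.50

£1,680 of the £2,850 deductible is already met, leaving £1,170.
After the £1,170 deductible portion, £13,465 − £1,170 = £12,295 is subject to coinsurance.
Coinsurance: £12,295 × 30% = £3,688.50.
Patient responsibility before any cap: £1,170 + £3,688.50 = £4,858.50.
Year-to-date out-of-pocket becomes £1,680 + £4,858.50 = £6,538.50, still under the £14,200 maximum, so no cap applies.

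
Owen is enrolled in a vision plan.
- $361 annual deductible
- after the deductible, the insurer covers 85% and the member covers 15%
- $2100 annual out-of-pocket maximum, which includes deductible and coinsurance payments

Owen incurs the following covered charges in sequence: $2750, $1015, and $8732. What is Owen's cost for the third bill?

Claim 1 — $2750: deductible takes $361, $2389 remains; 15% of $2389 = $358.35. Cost to member: $719.35. OOP to date $719.35.
Claim 2 — $1015: deductible met; 15% of $1015 = $152.25. Cost to member: $152.25. OOP to date $871.60.
Claim 3 — $8732: 15% coinsurance on $8732 = $1309.80. That would push OOP to $2181.40, over the $2100 cap, so member pays $2100 − $871.60 = $1228.40.

$1228.40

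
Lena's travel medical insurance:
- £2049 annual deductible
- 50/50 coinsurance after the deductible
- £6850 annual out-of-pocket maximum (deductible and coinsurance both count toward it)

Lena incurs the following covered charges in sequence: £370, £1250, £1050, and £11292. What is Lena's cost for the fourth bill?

Claim 1 — £370: entire amount goes to the deductible. Traveler pays £370; OOP now £370.
Claim 2 — £1250: fully absorbed by the deductible. Traveler owes £1250 (running OOP £1620).
Claim 3 — £1050: deductible takes £429, £621 remains; 50% of £621 = £310.50. Cost to traveler: £739.50. OOP to date £2359.50.
Claim 4 — £11292: deductible met; 50% of £11292 = £5646. That would push OOP to £8005.50, over the £6850 cap, so traveler pays £6850 − £2359.50 = £4490.50.

£4490.50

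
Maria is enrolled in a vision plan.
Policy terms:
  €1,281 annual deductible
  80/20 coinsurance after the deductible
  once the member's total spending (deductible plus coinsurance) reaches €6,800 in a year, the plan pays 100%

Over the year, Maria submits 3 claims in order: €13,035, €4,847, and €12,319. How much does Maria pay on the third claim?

€2,198.80

Claim 1 (€13,035): €1,281 finishes the deductible; €11,754 goes to coinsurance; 20% of €11,754 = €2,350.80. Member owes €3,631.80 (running OOP €3,631.80).
Claim 2 (€4,847): 20% coinsurance on €4,847 = €969.40. Member owes €969.40 (running OOP €4,601.20).
Claim 3 (€12,319): 20% coinsurance on €12,319 = €2,463.80. That would push OOP to €7,065, over the €6,800 cap, so member pays €6,800 − €4,601.20 = €2,198.80.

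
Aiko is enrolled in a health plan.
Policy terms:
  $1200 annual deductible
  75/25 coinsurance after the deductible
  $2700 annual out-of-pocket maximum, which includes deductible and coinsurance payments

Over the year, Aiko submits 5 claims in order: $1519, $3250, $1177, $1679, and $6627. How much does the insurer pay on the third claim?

$882.75

#1 ($1519): $1200 finishes the deductible; $319 goes to coinsurance; 25% of $319 = $79.75. Patient owes $1279.75 (running OOP $1279.75). Plan pays $1519 − $1279.75 = $239.25.
#2 ($3250): deductible met; 25% of $3250 = $812.50. Patient owes $812.50 (running OOP $2092.25). Insurer: $3250 − $812.50 = $2437.50.
#3 ($1177): deductible met; 25% of $1177 = $294.25. Patient pays $294.25; OOP now $2386.50. Plan pays $1177 − $294.25 = $882.75.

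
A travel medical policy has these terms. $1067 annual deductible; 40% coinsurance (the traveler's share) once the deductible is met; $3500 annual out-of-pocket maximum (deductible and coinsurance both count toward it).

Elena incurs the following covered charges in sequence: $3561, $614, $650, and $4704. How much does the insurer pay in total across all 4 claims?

Claim 1 ($3561): $1067 finishes the deductible; $2494 goes to coinsurance; traveler's 40% is $997.60. Traveler owes $2064.60 (running OOP $2064.60). Plan pays $3561 − $2064.60 = $1496.40.
Claim 2 ($614): 40% coinsurance on $614 = $245.60. Traveler owes $245.60 (running OOP $2310.20). Insurer: $614 − $245.60 = $368.40.
Claim 3 ($650): deductible met; 40% of $650 = $260. Cost to traveler: $260. OOP to date $2570.20. Plan pays $650 − $260 = $390.
Claim 4 ($4704): deductible already satisfied, so traveler's share is 40% × $4704 = $1881.60. Adding that to $2570.20 gives $4451.80, past the $3500 cap; traveler pays only $3500 − $2570.20 = $929.80. Insurer: $4704 − $929.80 = $3774.20.
Insurer total = bills − traveler's total = $9529 − $3500 = $6029.

$6029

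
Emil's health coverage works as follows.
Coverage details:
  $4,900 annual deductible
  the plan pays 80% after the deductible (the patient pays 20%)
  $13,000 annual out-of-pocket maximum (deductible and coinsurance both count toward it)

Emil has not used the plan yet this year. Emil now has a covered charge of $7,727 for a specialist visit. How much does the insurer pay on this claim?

$2,261.60

Nothing has been paid toward the $4,900 deductible, so the first $4,900 of this charge is applied there.
That leaves $7,727 − $4,900 = $2,827 for coinsurance.
20% of $2,827 = $565.40 falls to the patient.
Patient responsibility before any cap: $4,900 + $565.40 = $5,465.40.
Year-to-date out-of-pocket becomes $0 + $5,465.40 = $5,465.40, still under the $13,000 maximum, so no cap applies.
The plan picks up $7,727 − $5,465.40 = $2,261.60.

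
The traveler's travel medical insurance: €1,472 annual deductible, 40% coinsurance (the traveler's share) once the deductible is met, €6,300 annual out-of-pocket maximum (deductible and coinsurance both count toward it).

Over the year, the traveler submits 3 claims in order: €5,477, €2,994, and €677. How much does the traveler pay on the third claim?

Bill 1, €5,477: €1,472 to deductible, leaving €4,005; traveler's 40% is €1,602. Cost to traveler: €3,074. OOP to date €3,074.
Bill 2, €2,994: 40% coinsurance on €2,994 = €1,197.60. Cost to traveler: €1,197.60. OOP to date €4,271.60.
Bill 3, €677: 40% coinsurance on €677 = €270.80. Cost to traveler: €270.80. OOP to date €4,542.40.

€270.80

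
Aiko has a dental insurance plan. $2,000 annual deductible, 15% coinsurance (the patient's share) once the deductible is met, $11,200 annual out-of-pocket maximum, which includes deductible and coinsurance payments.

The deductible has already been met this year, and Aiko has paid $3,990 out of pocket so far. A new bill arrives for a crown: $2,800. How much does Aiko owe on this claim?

The deductible is already satisfied, so the full bill goes to coinsurance.
Patient's 15% share of $2,800 is $420.
Cumulative spending $3,990 + $420 = $4,410 stays under the $11,200 maximum.

$420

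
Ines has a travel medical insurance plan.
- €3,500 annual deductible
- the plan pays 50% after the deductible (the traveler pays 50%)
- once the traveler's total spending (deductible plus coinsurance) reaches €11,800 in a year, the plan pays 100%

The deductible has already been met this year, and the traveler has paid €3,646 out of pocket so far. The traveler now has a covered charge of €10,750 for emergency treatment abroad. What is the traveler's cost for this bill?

The deductible is already satisfied, so the full bill goes to coinsurance.
50% of €10,750 = €5,375 falls to the traveler.
Year-to-date out-of-pocket becomes €3,646 + €5,375 = €9,021, still under the €11,800 maximum, so no cap applies.

€5,375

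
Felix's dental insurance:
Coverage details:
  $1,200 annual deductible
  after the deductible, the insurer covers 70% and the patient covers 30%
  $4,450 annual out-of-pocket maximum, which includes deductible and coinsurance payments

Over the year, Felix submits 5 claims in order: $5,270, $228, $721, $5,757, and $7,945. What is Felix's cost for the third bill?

Bill 1, $5,270: $1,200 to deductible, leaving $4,070; coinsurance $4,070 × 30% = $1,221. Patient pays $2,421; OOP now $2,421.
Bill 2, $228: deductible met; 30% of $228 = $68.40. Cost to patient: $68.40. OOP to date $2,489.40.
Bill 3, $721: 30% coinsurance on $721 = $216.30. Patient pays $216.30; OOP now $2,705.70.

$216.30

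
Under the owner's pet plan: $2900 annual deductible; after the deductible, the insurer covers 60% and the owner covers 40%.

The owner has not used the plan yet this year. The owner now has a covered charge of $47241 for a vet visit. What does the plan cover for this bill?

$26604.60

Deductible not yet touched, so the first $2900 of the bill goes to the deductible.
After the $2900 deductible portion, $47241 − $2900 = $44341 is subject to coinsurance.
40% of $44341 = $17736.40 falls to the owner.
So the owner owes $2900 + $17736.40 = $20636.40.
Insurer pays the balance: $47241 − $20636.40 = $26604.60.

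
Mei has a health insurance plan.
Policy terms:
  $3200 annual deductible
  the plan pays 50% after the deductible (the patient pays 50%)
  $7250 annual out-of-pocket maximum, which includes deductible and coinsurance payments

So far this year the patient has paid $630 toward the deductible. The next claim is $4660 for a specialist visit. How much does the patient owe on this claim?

$3615

Remaining deductible: $3200 − $630 = $2570.
After the $2570 deductible portion, $4660 − $2570 = $2090 is subject to coinsurance.
Coinsurance: $2090 × 50% = $1045.
Patient responsibility before any cap: $2570 + $1045 = $3615.
Total out-of-pocket so far would be $630 + $3615 = $4245, below the $7250 cap — no reduction.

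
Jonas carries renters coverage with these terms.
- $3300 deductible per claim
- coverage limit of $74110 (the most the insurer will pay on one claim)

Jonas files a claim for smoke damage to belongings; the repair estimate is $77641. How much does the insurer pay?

$74110

Less the $3300 deductible: $77641 − $3300 = $74341.
The $74110 per-incident cap binds; insurer pays $74110.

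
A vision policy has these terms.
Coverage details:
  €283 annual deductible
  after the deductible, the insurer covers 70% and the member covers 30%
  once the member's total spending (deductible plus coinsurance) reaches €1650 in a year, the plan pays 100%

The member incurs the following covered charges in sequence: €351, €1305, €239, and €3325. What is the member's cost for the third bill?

€71.70

Bill 1, €351: €283 to deductible, leaving €68; coinsurance €68 × 30% = €20.40. Member pays €303.40; OOP now €303.40.
Bill 2, €1305: 30% coinsurance on €1305 = €391.50. Member pays €391.50; OOP now €694.90.
Bill 3, €239: deductible already satisfied, so member's share is 30% × €239 = €71.70. Member owes €71.70 (running OOP €766.60).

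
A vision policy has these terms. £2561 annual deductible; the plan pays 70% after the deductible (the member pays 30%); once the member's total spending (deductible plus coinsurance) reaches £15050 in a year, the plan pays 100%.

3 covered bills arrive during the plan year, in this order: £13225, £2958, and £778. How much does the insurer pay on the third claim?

£544.60

Claim 1 — £13225: £2561 to deductible, leaving £10664; member's 30% is £3199.20. Cost to member: £5760.20. OOP to date £5760.20. Plan pays £13225 − £5760.20 = £7464.80.
Claim 2 — £2958: deductible already satisfied, so member's share is 30% × £2958 = £887.40. Member pays £887.40; OOP now £6647.60. Insurer: £2958 − £887.40 = £2070.60.
Claim 3 — £778: 30% coinsurance on £778 = £233.40. Cost to member: £233.40. OOP to date £6881. Plan pays £778 − £233.40 = £544.60.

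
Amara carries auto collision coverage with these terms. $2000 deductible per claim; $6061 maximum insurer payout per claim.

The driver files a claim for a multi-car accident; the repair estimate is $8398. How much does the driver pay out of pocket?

$2337

After the deductible, $8398 − $2000 = $6398 remains.
The $6061 per-incident cap binds; insurer pays $6061.
Out of pocket: $8398 − $6061 = $2337.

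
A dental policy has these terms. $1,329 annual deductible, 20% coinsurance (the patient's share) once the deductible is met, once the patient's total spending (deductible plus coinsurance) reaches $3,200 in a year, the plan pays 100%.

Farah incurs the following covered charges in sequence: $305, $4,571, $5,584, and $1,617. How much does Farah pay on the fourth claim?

Claim 1 ($305): fully absorbed by the deductible. Patient pays $305; OOP now $305.
Claim 2 ($4,571): deductible takes $1,024, $3,547 remains; 20% of $3,547 = $709.40. Cost to patient: $1,733.40. OOP to date $2,038.40.
Claim 3 ($5,584): deductible met; 20% of $5,584 = $1,116.80. Patient pays $1,116.80; OOP now $3,155.20.
Claim 4 ($1,617): 20% coinsurance on $1,617 = $323.40. OOP would hit $3,478.60 > $3,200, so the cap limits the patient to $3,200 − $3,155.20 = $44.80.

$44.80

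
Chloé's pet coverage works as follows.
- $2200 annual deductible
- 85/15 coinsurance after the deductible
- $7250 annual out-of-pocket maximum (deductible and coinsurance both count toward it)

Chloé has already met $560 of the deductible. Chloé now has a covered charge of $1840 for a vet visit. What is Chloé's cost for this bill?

$560 of the $2200 deductible is already met, leaving $1640.
The remaining $200 (= $1840 − $1640) moves to coinsurance.
Coinsurance: $200 × 15% = $30.
So the owner owes $1640 + $30 = $1670 before any cap.
Total out-of-pocket so far would be $560 + $1670 = $2230, below the $7250 cap — no reduction.

$1670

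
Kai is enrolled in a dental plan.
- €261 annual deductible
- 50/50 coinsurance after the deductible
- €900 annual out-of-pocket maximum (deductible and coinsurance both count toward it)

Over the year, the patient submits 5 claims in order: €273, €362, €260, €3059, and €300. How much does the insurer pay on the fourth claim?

Claim 1 — €273: €261 to deductible, leaving €12; coinsurance €12 × 50% = €6. Cost to patient: €267. OOP to date €267. Insurer: €273 − €267 = €6.
Claim 2 — €362: deductible met; 50% of €362 = €181. Patient owes €181 (running OOP €448). Plan pays €362 − €181 = €181.
Claim 3 — €260: deductible met; 50% of €260 = €130. Patient owes €130 (running OOP €578). Insurer: €260 − €130 = €130.
Claim 4 — €3059: deductible met; 50% of €3059 = €1529.50. OOP would hit €2107.50 > €900, so the cap limits the patient to €900 − €578 = €322. Insurer: €3059 − €322 = €2737.

€2737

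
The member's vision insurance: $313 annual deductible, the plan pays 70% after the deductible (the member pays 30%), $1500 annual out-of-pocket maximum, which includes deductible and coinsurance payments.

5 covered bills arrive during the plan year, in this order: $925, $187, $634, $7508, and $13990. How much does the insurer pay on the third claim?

$443.80

Bill 1, $925: $313 finishes the deductible; $612 goes to coinsurance; coinsurance $612 × 30% = $183.60. Cost to member: $496.60. OOP to date $496.60. Insurer: $925 − $496.60 = $428.40.
Bill 2, $187: deductible already satisfied, so member's share is 30% × $187 = $56.10. Member owes $56.10 (running OOP $552.70). Plan pays $187 − $56.10 = $130.90.
Bill 3, $634: deductible met; 30% of $634 = $190.20. Cost to member: $190.20. OOP to date $742.90. Plan pays $634 − $190.20 = $443.80.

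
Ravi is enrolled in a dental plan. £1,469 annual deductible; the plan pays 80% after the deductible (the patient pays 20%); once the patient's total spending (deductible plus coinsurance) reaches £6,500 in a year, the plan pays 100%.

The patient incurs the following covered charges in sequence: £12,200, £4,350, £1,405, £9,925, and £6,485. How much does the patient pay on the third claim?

£281

Bill 1, £12,200: £1,469 finishes the deductible; £10,731 goes to coinsurance; coinsurance £10,731 × 20% = £2,146.20. Patient owes £3,615.20 (running OOP £3,615.20).
Bill 2, £4,350: 20% coinsurance on £4,350 = £870. Patient owes £870 (running OOP £4,485.20).
Bill 3, £1,405: 20% coinsurance on £1,405 = £281. Cost to patient: £281. OOP to date £4,766.20.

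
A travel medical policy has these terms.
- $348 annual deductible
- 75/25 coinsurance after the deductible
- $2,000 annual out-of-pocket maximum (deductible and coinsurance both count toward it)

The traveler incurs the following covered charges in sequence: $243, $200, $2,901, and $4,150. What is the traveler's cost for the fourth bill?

#1 ($243): fully absorbed by the deductible. Cost to traveler: $243. OOP to date $243.
#2 ($200): deductible takes $105, $95 remains; traveler's 25% is $23.75. Traveler pays $128.75; OOP now $371.75.
#3 ($2,901): deductible met; 25% of $2,901 = $725.25. Traveler pays $725.25; OOP now $1,097.
#4 ($4,150): deductible met; 25% of $4,150 = $1,037.50. That would push OOP to $2,134.50, over the $2,000 cap, so traveler pays $2,000 − $1,097 = $903.

$903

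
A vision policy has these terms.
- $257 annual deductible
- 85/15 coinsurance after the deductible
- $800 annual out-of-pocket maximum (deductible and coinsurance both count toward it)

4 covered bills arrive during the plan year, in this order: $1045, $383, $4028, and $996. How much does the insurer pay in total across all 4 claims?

#1 ($1045): deductible takes $257, $788 remains; 15% of $788 = $118.20. Member pays $375.20; OOP now $375.20. Plan pays $1045 − $375.20 = $669.80.
#2 ($383): deductible already satisfied, so member's share is 15% × $383 = $57.45. Cost to member: $57.45. OOP to date $432.65. Plan pays $383 − $57.45 = $325.55.
#3 ($4028): deductible already satisfied, so member's share is 15% × $4028 = $604.20. Adding that to $432.65 gives $1036.85, past the $800 cap; member pays only $800 − $432.65 = $367.35. Insurer: $4028 − $367.35 = $3660.65.
#4 ($996): 15% coinsurance on $996 = $149.40. That would push OOP to $949.40, over the $800 cap, so member pays $800 − $800 = $0. Insurer: $996 − $0 = $996.
Insurer total: $669.80 + $325.55 + $3660.65 + $996 = $5652.

$5652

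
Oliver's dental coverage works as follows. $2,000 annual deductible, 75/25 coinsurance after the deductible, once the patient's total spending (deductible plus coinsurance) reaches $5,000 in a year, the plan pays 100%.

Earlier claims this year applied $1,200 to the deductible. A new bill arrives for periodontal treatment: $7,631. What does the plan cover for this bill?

Remaining deductible: $2,000 − $1,200 = $800.
The remaining $6,831 (= $7,631 − $800) moves to coinsurance.
Coinsurance: $6,831 × 25% = $1,707.75.
That puts the patient's cost at $800 + $1,707.75 = $2,507.75 before any cap.
Cumulative spending $1,200 + $2,507.75 = $3,707.75 stays under the $5,000 maximum.
The insurer covers the remainder: $7,631 − $2,507.75 = $5,123.25.

$5,123.25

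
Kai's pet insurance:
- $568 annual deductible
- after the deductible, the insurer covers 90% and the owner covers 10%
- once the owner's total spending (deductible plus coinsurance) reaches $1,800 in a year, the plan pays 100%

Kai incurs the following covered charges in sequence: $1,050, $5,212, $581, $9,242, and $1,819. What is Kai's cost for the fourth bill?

#1 ($1,050): deductible takes $568, $482 remains; coinsurance $482 × 10% = $48.20. Cost to owner: $616.20. OOP to date $616.20.
#2 ($5,212): 10% coinsurance on $5,212 = $521.20. Owner pays $521.20; OOP now $1,137.40.
#3 ($581): 10% coinsurance on $581 = $58.10. Owner owes $58.10 (running OOP $1,195.50).
#4 ($9,242): deductible met; 10% of $9,242 = $924.20. OOP would hit $2,119.70 > $1,800, so the cap limits the owner to $1,800 − $1,195.50 = $604.50.

$604.50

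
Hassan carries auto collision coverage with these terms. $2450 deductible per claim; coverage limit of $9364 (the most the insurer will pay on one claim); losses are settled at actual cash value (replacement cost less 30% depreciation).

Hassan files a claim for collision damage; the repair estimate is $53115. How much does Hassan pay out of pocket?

$43751

Depreciate 30%: the covered value is $53115 × 0.7 = $37180.50.
Subtract the deductible: $37180.50 − $2450 = $34730.50.
The $9364 per-incident cap binds; insurer pays $9364.
Out of pocket: $53115 − $9364 = $43751.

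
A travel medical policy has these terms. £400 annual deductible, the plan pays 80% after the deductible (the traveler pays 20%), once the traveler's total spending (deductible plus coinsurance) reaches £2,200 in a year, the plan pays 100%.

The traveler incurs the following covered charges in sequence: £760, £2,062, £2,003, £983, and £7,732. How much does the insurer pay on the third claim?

£1,602.40

Bill 1, £760: deductible takes £400, £360 remains; traveler's 20% is £72. Cost to traveler: £472. OOP to date £472. Plan pays £760 − £472 = £288.
Bill 2, £2,062: deductible met; 20% of £2,062 = £412.40. Traveler pays £412.40; OOP now £884.40. Insurer: £2,062 − £412.40 = £1,649.60.
Bill 3, £2,003: 20% coinsurance on £2,003 = £400.60. Cost to traveler: £400.60. OOP to date £1,285. Plan pays £2,003 − £400.60 = £1,602.40.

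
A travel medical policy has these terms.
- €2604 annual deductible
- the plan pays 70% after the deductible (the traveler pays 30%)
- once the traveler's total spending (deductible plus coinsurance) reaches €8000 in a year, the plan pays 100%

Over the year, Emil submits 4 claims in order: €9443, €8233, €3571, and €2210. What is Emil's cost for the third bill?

Claim 1 (€9443): €2604 to deductible, leaving €6839; coinsurance €6839 × 30% = €2051.70. Cost to traveler: €4655.70. OOP to date €4655.70.
Claim 2 (€8233): deductible already satisfied, so traveler's share is 30% × €8233 = €2469.90. Traveler owes €2469.90 (running OOP €7125.60).
Claim 3 (€3571): deductible already satisfied, so traveler's share is 30% × €3571 = €1071.30. OOP would hit €8196.90 > €8000, so the cap limits the traveler to €8000 − €7125.60 = €874.40.

€874.40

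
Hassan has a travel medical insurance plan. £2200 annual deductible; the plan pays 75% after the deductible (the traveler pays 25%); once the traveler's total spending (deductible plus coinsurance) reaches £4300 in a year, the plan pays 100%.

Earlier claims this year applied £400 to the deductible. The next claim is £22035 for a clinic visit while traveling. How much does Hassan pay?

£400 of the £2200 deductible is already met, leaving £1800.
After the £1800 deductible portion, £22035 − £1800 = £20235 is subject to coinsurance.
Coinsurance: £20235 × 25% = £5058.75.
So the traveler owes £1800 + £5058.75 = £6858.75 before any cap.
Adding £6858.75 to the £400 already spent would give £7258.75, which exceeds the £4300 cap; the traveler pays just £4300 − £400 = £3900.

£3900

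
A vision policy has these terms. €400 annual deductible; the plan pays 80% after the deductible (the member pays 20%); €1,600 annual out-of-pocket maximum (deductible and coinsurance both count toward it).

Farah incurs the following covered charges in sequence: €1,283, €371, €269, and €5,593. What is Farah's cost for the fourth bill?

Claim 1 (€1,283): deductible takes €400, €883 remains; coinsurance €883 × 20% = €176.60. Member owes €576.60 (running OOP €576.60).
Claim 2 (€371): deductible met; 20% of €371 = €74.20. Member pays €74.20; OOP now €650.80.
Claim 3 (€269): 20% coinsurance on €269 = €53.80. Member pays €53.80; OOP now €704.60.
Claim 4 (€5,593): 20% coinsurance on €5,593 = €1,118.60. OOP would hit €1,823.20 > €1,600, so the cap limits the member to €1,600 − €704.60 = €895.40.

€895.40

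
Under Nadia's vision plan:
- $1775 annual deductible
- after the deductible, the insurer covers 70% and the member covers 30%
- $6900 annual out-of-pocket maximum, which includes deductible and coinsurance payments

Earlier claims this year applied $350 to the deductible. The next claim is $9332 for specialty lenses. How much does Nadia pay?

Remaining deductible: $1775 − $350 = $1425.
That leaves $9332 − $1425 = $7907 for coinsurance.
Coinsurance: $7907 × 30% = $2372.10.
Member responsibility before any cap: $1425 + $2372.10 = $3797.10.
Year-to-date out-of-pocket becomes $350 + $3797.10 = $4147.10, still under the $6900 maximum, so no cap applies.

$3797.10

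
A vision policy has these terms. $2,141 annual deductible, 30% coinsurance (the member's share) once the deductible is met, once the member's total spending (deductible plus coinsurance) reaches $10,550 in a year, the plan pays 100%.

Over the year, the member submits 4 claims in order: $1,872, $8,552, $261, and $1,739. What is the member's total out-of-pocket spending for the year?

Bill 1, $1,872: entire amount goes to the deductible. Member pays $1,872; OOP now $1,872.
Bill 2, $8,552: $269 finishes the deductible; $8,283 goes to coinsurance; 30% of $8,283 = $2,484.90. Member pays $2,753.90; OOP now $4,625.90.
Bill 3, $261: 30% coinsurance on $261 = $78.30. Member owes $78.30 (running OOP $4,704.20).
Bill 4, $1,739: deductible already satisfied, so member's share is 30% × $1,739 = $521.70. Cost to member: $521.70. OOP to date $5,225.90.
Total paid by the member: $1,872 + $2,753.90 + $78.30 + $521.70 = $5,225.90.

$5,225.90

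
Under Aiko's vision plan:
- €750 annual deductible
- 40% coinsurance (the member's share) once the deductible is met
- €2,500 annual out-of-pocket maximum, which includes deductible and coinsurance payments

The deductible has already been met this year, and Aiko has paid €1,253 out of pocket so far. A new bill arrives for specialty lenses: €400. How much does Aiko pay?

With the deductible met, the entire €400 is subject to coinsurance.
40% of €400 = €160 falls to the member.
Cumulative spending €1,253 + €160 = €1,413 stays under the €2,500 maximum.

€160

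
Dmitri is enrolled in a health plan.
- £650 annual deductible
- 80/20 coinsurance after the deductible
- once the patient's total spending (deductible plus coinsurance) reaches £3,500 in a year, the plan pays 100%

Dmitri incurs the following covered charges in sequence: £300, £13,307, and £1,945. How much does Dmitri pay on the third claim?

Claim 1 (£300): entire amount goes to the deductible. Cost to patient: £300. OOP to date £300.
Claim 2 (£13,307): £350 to deductible, leaving £12,957; coinsurance £12,957 × 20% = £2,591.40. Patient pays £2,941.40; OOP now £3,241.40.
Claim 3 (£1,945): deductible met; 20% of £1,945 = £389. That would push OOP to £3,630.40, over the £3,500 cap, so patient pays £3,500 − £3,241.40 = £258.60.

£258.60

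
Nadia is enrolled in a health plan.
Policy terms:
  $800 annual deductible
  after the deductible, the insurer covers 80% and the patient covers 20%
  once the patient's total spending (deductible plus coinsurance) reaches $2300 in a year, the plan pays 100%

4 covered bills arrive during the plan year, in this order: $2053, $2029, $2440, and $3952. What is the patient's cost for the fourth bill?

Bill 1, $2053: $800 to deductible, leaving $1253; patient's 20% is $250.60. Cost to patient: $1050.60. OOP to date $1050.60.
Bill 2, $2029: deductible already satisfied, so patient's share is 20% × $2029 = $405.80. Patient pays $405.80; OOP now $1456.40.
Bill 3, $2440: deductible already satisfied, so patient's share is 20% × $2440 = $488. Cost to patient: $488. OOP to date $1944.40.
Bill 4, $3952: deductible met; 20% of $3952 = $790.40. Adding that to $1944.40 gives $2734.80, past the $2300 cap; patient pays only $2300 − $1944.40 = $355.60.

$355.60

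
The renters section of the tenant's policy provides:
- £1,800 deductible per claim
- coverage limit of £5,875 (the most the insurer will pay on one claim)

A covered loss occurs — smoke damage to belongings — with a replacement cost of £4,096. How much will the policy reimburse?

After the deductible, £4,096 − £1,800 = £2,296 remains.
£2,296 is within the £5,875 limit, so the insurer pays £2,296.

£2,296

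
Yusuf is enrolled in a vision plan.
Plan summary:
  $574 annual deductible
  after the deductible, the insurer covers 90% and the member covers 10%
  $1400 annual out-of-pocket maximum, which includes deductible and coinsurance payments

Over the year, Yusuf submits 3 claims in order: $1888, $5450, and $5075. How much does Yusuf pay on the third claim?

$149.60

Claim 1 — $1888: $574 finishes the deductible; $1314 goes to coinsurance; coinsurance $1314 × 10% = $131.40. Cost to member: $705.40. OOP to date $705.40.
Claim 2 — $5450: deductible already satisfied, so member's share is 10% × $5450 = $545. Member pays $545; OOP now $1250.40.
Claim 3 — $5075: deductible already satisfied, so member's share is 10% × $5075 = $507.50. OOP would hit $1757.90 > $1400, so the cap limits the member to $1400 − $1250.40 = $149.60.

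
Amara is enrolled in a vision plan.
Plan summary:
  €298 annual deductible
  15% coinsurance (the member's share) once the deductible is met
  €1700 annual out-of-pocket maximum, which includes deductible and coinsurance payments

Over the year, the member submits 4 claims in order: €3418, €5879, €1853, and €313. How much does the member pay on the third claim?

€52.15

#1 (€3418): €298 finishes the deductible; €3120 goes to coinsurance; coinsurance €3120 × 15% = €468. Member pays €766; OOP now €766.
#2 (€5879): deductible already satisfied, so member's share is 15% × €5879 = €881.85. Member owes €881.85 (running OOP €1647.85).
#3 (€1853): 15% coinsurance on €1853 = €277.95. OOP would hit €1925.80 > €1700, so the cap limits the member to €1700 − €1647.85 = €52.15.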